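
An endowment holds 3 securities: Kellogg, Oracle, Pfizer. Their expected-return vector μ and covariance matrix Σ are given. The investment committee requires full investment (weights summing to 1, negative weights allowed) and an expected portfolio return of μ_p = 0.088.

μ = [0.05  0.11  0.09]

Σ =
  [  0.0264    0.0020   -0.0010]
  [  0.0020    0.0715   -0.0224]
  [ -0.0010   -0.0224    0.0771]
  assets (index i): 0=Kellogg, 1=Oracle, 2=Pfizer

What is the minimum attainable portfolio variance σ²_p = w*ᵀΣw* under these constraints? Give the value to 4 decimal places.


x=Σ⁻¹μ = [1.8065  2.0473  1.7856]
y=Σ⁻¹𝟙 = [37.1659  18.8792  18.9372]
a=μᵀx=0.476229  b=𝟙ᵀx=5.639354  c=𝟙ᵀy=74.982275  D=ac−b²=3.906447
λ₁=(c·0.088−b)/D = (74.982275·0.088−5.639354)/3.906447 = 0.245514
λ₂=(a−b·0.088)/D = (0.476229−5.639354·0.088)/3.906447 = -0.005128
w* = 0.245514·x + -0.005128·y:
  w_0 = 0.245514·1.8065 + -0.005128·37.1659 = 0.2529  (Kellogg)
  w_1 = 0.245514·2.0473 + -0.005128·18.8792 = 0.4058  (Oracle)
  w_2 = 0.245514·1.7856 + -0.005128·18.9372 = 0.3413  (Pfizer)
Σw_i=1.0000  μᵀw=0.0880
σ²=wᵀΣw=λ₁·μ_p+λ₂ = 0.245514·0.088 + -0.005128 = 0.016477 ≈ 0.0165

0.0165


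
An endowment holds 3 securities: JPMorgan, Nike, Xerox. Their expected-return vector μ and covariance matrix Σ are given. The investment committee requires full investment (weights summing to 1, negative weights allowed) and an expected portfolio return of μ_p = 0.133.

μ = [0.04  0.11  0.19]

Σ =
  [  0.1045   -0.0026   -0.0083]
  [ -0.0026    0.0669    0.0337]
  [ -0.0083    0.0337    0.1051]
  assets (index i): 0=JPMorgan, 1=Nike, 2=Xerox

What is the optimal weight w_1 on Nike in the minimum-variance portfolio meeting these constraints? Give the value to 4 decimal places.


0.3168

u=Σ⁻¹μ = [0.5292  0.8743  1.5692]
v=Σ⁻¹𝟙 = [10.3831  12.0996  6.4550]
a=μᵀu=0.415498  b=𝟙ᵀu=2.972734  c=𝟙ᵀv=28.937725  D=ac−b²=3.186429
λ₁=(c·0.133−b)/D = (28.937725·0.133−2.972734)/3.186429 = 0.274911
λ₂=(a−b·0.133)/D = (0.415498−2.972734·0.133)/3.186429 = 0.006316
w* = 0.274911·u + 0.006316·v:
  w_0 = 0.274911·0.5292 + 0.006316·10.3831 = 0.2111  (JPMorgan)
  w_1 = 0.274911·0.8743 + 0.006316·12.0996 = 0.3168  (Nike)
  w_2 = 0.274911·1.5692 + 0.006316·6.4550 = 0.4722  (Xerox)
Σw_i=1.0000  μᵀw=0.1330
σ²=wᵀΣw=λ₁·μ_p+λ₂ = 0.274911·0.133 + 0.006316 = 0.042879 ≈ 0.0429


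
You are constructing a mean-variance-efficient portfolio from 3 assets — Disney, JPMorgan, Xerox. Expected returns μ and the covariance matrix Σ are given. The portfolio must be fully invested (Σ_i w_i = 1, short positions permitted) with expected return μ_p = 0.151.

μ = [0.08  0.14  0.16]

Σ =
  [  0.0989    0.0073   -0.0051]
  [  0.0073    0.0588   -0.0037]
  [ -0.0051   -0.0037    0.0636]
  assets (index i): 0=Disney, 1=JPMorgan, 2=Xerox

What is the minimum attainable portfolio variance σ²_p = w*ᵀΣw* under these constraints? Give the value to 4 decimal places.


0.0293

p=Σ⁻¹μ = [0.7678  2.4568  2.7202]
q=Σ⁻¹𝟙 = [9.7661  16.8949  17.4893]
a=μᵀp=0.840613  b=𝟙ᵀp=5.944850  c=𝟙ᵀq=44.150195  D=ac−b²=1.772013
λ₁=(c·0.151−b)/D = (44.150195·0.151−5.944850)/1.772013 = 0.407350
λ₂=(a−b·0.151)/D = (0.840613−5.944850·0.151)/1.772013 = -0.032200
w* = 0.407350·p + -0.032200·q:
  w_0 = 0.407350·0.7678 + -0.032200·9.7661 = -0.0017  (Disney)
  w_1 = 0.407350·2.4568 + -0.032200·16.8949 = 0.4568  (JPMorgan)
  w_2 = 0.407350·2.7202 + -0.032200·17.4893 = 0.5449  (Xerox)
Σw_i=1.0000  μᵀw=0.1510
σ²=wᵀΣw=λ₁·μ_p+λ₂ = 0.407350·0.151 + -0.032200 = 0.029310 ≈ 0.0293


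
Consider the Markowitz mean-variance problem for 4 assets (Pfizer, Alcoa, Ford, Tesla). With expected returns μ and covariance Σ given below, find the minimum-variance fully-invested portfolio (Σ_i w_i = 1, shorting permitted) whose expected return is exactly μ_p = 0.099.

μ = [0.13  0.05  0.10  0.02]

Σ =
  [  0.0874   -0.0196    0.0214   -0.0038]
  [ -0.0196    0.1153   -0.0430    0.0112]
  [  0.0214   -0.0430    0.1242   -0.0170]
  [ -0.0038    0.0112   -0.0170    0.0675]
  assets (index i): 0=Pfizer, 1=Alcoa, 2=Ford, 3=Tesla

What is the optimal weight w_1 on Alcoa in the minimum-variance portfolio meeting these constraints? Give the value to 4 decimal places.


p=Σ⁻¹μ = [1.4975  1.0005  0.9558  0.4553]
q=Σ⁻¹𝟙 = [12.0981  14.0043  13.0690  16.4637]
a=μᵀp=0.349391  b=𝟙ᵀp=3.909134  c=𝟙ᵀq=55.635004  D=ac−b²=4.157026
λ₁=(c·0.099−b)/D = (55.635004·0.099−3.909134)/4.157026 = 0.384585
λ₂=(a−b·0.099)/D = (0.349391−3.909134·0.099)/4.157026 = -0.009048
w* = 0.384585·p + -0.009048·q:
  w_0 = 0.384585·1.4975 + -0.009048·12.0981 = 0.4665  (Pfizer)
  w_1 = 0.384585·1.0005 + -0.009048·14.0043 = 0.2580  (Alcoa)
  w_2 = 0.384585·0.9558 + -0.009048·13.0690 = 0.2493  (Ford)
  w_3 = 0.384585·0.4553 + -0.009048·16.4637 = 0.0261  (Tesla)
Σw_i=1.0000  μᵀw=0.0990
σ²=wᵀΣw=λ₁·μ_p+λ₂ = 0.384585·0.099 + -0.009048 = 0.029026 ≈ 0.0290

0.2580


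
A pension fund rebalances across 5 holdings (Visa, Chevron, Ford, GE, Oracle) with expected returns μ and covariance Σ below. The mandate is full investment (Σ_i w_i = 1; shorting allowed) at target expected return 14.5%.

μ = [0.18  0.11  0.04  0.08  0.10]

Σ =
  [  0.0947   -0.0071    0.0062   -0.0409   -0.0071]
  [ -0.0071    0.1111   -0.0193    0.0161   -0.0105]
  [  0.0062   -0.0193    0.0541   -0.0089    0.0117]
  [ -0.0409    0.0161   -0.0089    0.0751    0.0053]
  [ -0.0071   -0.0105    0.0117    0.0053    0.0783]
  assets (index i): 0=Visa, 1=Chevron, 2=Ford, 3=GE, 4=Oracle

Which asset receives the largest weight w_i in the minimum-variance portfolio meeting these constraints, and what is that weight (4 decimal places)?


g=Σ⁻¹μ = [3.1264  1.1098  0.8905  2.5364  1.4047]
h=Σ⁻¹𝟙 = [21.3137  11.7104  21.7348  24.1846  11.3897]
a=μᵀg=1.063829  b=𝟙ᵀg=9.067739  c=𝟙ᵀh=90.333175  D=ac−b²=13.875123
λ₁=(c·0.145−b)/D = (90.333175·0.145−9.067739)/13.875123 = 0.290489
λ₂=(a−b·0.145)/D = (1.063829−9.067739·0.145)/13.875123 = -0.018089
w* = 0.290489·g + -0.018089·h:
  w_0 = 0.290489·3.1264 + -0.018089·21.3137 = 0.5226  (Visa)
  w_1 = 0.290489·1.1098 + -0.018089·11.7104 = 0.1105  (Chevron)
  w_2 = 0.290489·0.8905 + -0.018089·21.7348 = -0.1345  (Ford)
  w_3 = 0.290489·2.5364 + -0.018089·24.1846 = 0.2993  (GE)
  w_4 = 0.290489·1.4047 + -0.018089·11.3897 = 0.2020  (Oracle)
Σw_i=1.0000  μᵀw=0.1450
σ²=wᵀΣw=λ₁·μ_p+λ₂ = 0.290489·0.145 + -0.018089 = 0.024031 ≈ 0.0240

Visa (0.5226)


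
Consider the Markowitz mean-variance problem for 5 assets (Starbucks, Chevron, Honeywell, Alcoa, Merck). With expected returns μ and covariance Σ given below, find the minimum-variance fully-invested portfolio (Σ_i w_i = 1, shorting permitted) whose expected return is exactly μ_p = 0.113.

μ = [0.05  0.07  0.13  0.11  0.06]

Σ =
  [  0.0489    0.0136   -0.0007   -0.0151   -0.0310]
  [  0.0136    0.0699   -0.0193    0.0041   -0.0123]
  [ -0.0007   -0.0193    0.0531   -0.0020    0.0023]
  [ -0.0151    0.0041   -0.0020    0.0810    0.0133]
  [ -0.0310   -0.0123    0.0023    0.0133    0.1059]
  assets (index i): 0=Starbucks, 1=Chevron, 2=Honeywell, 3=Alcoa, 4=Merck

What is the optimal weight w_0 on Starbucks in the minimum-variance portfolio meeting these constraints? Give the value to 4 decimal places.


-0.0091

p=Σ⁻¹μ = [1.7214  1.6006  3.0662  1.5094  1.0002]
q=Σ⁻¹𝟙 = [32.3602  17.3754  25.3418  15.0887  18.4884]
a=μᵀp=0.822761  b=𝟙ᵀp=8.897791  c=𝟙ᵀq=108.654538  D=ac−b²=10.226070
λ₁=(c·0.113−b)/D = (108.654538·0.113−8.897791)/10.226070 = 0.330545
λ₂=(a−b·0.113)/D = (0.822761−8.897791·0.113)/10.226070 = -0.017865
w* = 0.330545·p + -0.017865·q:
  w_0 = 0.330545·1.7214 + -0.017865·32.3602 = -0.0091  (Starbucks)
  w_1 = 0.330545·1.6006 + -0.017865·17.3754 = 0.2186  (Chevron)
  w_2 = 0.330545·3.0662 + -0.017865·25.3418 = 0.5608  (Honeywell)
  w_3 = 0.330545·1.5094 + -0.017865·15.0887 = 0.2294  (Alcoa)
  w_4 = 0.330545·1.0002 + -0.017865·18.4884 = 0.0003  (Merck)
Σw_i=1.0000  μᵀw=0.1130
σ²=wᵀΣw=λ₁·μ_p+λ₂ = 0.330545·0.113 + -0.017865 = 0.019487 ≈ 0.0195


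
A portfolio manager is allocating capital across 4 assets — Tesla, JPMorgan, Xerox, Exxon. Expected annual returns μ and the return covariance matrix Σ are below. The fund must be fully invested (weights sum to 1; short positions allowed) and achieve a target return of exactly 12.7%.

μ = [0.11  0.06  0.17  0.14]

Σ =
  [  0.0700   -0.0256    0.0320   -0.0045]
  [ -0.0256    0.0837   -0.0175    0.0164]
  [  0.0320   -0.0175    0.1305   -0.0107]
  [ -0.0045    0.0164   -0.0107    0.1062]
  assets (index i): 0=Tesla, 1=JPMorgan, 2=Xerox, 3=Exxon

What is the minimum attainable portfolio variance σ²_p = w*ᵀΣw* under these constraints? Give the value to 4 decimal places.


0.0262

g=Σ⁻¹μ = [1.5432  1.1788  1.1907  1.3216]
h=Σ⁻¹𝟙 = [18.2986  17.2341  6.1552  8.1503]
a=μᵀg=0.627924  b=𝟙ᵀg=5.234320  c=𝟙ᵀh=49.838238  D=ac−b²=3.896509
λ₁=(c·0.127−b)/D = (49.838238·0.127−5.234320)/3.896509 = 0.281056
λ₂=(a−b·0.127)/D = (0.627924−5.234320·0.127)/3.896509 = -0.009453
w* = 0.281056·g + -0.009453·h:
  w_0 = 0.281056·1.5432 + -0.009453·18.2986 = 0.2607  (Tesla)
  w_1 = 0.281056·1.1788 + -0.009453·17.2341 = 0.1684  (JPMorgan)
  w_2 = 0.281056·1.1907 + -0.009453·6.1552 = 0.2765  (Xerox)
  w_3 = 0.281056·1.3216 + -0.009453·8.1503 = 0.2944  (Exxon)
Σw_i=1.0000  μᵀw=0.1270
σ²=wᵀΣw=λ₁·μ_p+λ₂ = 0.281056·0.127 + -0.009453 = 0.026241 ≈ 0.0262


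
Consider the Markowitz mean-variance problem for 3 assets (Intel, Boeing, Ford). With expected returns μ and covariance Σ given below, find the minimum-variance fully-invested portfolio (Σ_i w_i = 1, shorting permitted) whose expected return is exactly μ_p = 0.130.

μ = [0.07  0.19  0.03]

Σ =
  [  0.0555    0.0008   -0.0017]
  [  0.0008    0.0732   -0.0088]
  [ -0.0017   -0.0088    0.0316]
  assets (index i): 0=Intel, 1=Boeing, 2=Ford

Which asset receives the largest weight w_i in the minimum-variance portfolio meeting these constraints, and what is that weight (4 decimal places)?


Boeing (0.5744)

x=Σ⁻¹μ = [1.2760  2.7977  1.7971]
y=Σ⁻¹𝟙 = [18.9127  17.9833  37.6710]
a=μᵀx=0.674801  b=𝟙ᵀx=5.870839  c=𝟙ᵀy=74.566971  D=ac−b²=15.851150
λ₁=(c·0.130−b)/D = (74.566971·0.130−5.870839)/15.851150 = 0.241173
λ₂=(a−b·0.130)/D = (0.674801−5.870839·0.130)/15.851150 = -0.005577
w* = 0.241173·x + -0.005577·y:
  w_0 = 0.241173·1.2760 + -0.005577·18.9127 = 0.2022  (Intel)
  w_1 = 0.241173·2.7977 + -0.005577·17.9833 = 0.5744  (Boeing)
  w_2 = 0.241173·1.7971 + -0.005577·37.6710 = 0.2233  (Ford)
Σw_i=1.0000  μᵀw=0.1300
σ²=wᵀΣw=λ₁·μ_p+λ₂ = 0.241173·0.130 + -0.005577 = 0.025775 ≈ 0.0258


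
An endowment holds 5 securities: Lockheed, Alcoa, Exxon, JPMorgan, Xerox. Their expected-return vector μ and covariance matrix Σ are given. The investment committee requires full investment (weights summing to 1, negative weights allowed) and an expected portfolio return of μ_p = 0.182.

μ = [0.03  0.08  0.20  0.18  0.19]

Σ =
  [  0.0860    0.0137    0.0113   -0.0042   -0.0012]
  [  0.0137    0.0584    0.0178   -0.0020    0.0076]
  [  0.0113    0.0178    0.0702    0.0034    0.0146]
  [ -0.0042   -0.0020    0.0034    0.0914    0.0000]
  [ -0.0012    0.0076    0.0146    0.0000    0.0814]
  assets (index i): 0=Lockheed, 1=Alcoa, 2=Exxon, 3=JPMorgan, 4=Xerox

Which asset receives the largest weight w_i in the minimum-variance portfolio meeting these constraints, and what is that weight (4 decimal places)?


Exxon (0.3451)

u=Σ⁻¹μ = [0.0981  0.4880  2.2240  1.9018  1.8911]
v=Σ⁻¹𝟙 = [9.5115  11.8165  7.0762  11.3733  10.0528]
a=μᵀu=1.188435  b=𝟙ᵀu=6.603124  c=𝟙ᵀv=49.830216  D=ac−b²=15.618733
λ₁=(c·0.182−b)/D = (49.830216·0.182−6.603124)/15.618733 = 0.157886
λ₂=(a−b·0.182)/D = (1.188435−6.603124·0.182)/15.618733 = -0.000854
w* = 0.157886·u + -0.000854·v:
  w_0 = 0.157886·0.0981 + -0.000854·9.5115 = 0.0074  (Lockheed)
  w_1 = 0.157886·0.4880 + -0.000854·11.8165 = 0.0670  (Alcoa)
  w_2 = 0.157886·2.2240 + -0.000854·7.0762 = 0.3451  (Exxon)
  w_3 = 0.157886·1.9018 + -0.000854·11.3733 = 0.2906  (JPMorgan)
  w_4 = 0.157886·1.8911 + -0.000854·10.0528 = 0.2900  (Xerox)
Σw_i=1.0000  μᵀw=0.1820
σ²=wᵀΣw=λ₁·μ_p+λ₂ = 0.157886·0.182 + -0.000854 = 0.027882 ≈ 0.0279


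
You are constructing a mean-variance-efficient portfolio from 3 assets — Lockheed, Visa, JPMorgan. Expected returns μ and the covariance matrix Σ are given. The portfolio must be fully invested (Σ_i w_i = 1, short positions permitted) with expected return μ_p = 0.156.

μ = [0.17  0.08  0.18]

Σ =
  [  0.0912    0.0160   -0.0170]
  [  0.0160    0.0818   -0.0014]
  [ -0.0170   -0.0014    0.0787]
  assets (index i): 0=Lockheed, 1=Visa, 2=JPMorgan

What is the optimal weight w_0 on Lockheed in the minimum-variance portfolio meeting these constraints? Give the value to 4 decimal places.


0.3524

x=Σ⁻¹μ = [2.2826  0.5793  2.7905]
y=Σ⁻¹𝟙 = [12.0764  10.1280  15.4953]
a=μᵀx=0.936675  b=𝟙ᵀx=5.652387  c=𝟙ᵀy=37.699727  D=ac−b²=3.362927
λ₁=(c·0.156−b)/D = (37.699727·0.156−5.652387)/3.362927 = 0.068027
λ₂=(a−b·0.156)/D = (0.936675−5.652387·0.156)/3.362927 = 0.016326
w* = 0.068027·x + 0.016326·y:
  w_0 = 0.068027·2.2826 + 0.016326·12.0764 = 0.3524  (Lockheed)
  w_1 = 0.068027·0.5793 + 0.016326·10.1280 = 0.2048  (Visa)
  w_2 = 0.068027·2.7905 + 0.016326·15.4953 = 0.4428  (JPMorgan)
Σw_i=1.0000  μᵀw=0.1560
σ²=wᵀΣw=λ₁·μ_p+λ₂ = 0.068027·0.156 + 0.016326 = 0.026938 ≈ 0.0269


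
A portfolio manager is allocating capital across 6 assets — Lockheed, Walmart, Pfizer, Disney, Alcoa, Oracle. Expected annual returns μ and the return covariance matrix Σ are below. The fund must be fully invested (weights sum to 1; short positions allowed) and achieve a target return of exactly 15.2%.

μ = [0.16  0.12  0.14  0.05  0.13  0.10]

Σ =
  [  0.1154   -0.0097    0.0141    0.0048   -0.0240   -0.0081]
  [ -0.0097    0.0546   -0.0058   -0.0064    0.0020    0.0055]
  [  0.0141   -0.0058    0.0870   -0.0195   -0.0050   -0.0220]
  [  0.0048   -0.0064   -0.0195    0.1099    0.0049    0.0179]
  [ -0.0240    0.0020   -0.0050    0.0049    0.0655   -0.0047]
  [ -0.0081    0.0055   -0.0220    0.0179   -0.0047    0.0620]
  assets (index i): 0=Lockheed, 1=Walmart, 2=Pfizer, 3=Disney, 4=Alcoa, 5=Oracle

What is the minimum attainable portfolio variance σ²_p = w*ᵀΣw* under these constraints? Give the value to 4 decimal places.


0.0232

g=Σ⁻¹μ = [2.1058  2.4892  2.3530  0.3630  3.0212  2.6264]
h=Σ⁻¹𝟙 = [13.8459  20.7948  19.4399  8.5515  22.1428  22.2009]
a=μᵀg=1.638593  b=𝟙ᵀg=12.958531  c=𝟙ᵀh=106.975771  D=ac−b²=7.366184
λ₁=(c·0.152−b)/D = (106.975771·0.152−12.958531)/7.366184 = 0.448236
λ₂=(a−b·0.152)/D = (1.638593−12.958531·0.152)/7.366184 = -0.044949
w* = 0.448236·g + -0.044949·h:
  w_0 = 0.448236·2.1058 + -0.044949·13.8459 = 0.3215  (Lockheed)
  w_1 = 0.448236·2.4892 + -0.044949·20.7948 = 0.1810  (Walmart)
  w_2 = 0.448236·2.3530 + -0.044949·19.4399 = 0.1809  (Pfizer)
  w_3 = 0.448236·0.3630 + -0.044949·8.5515 = -0.2217  (Disney)
  w_4 = 0.448236·3.0212 + -0.044949·22.1428 = 0.3589  (Alcoa)
  w_5 = 0.448236·2.6264 + -0.044949·22.2009 = 0.1793  (Oracle)
Σw_i=1.0000  μᵀw=0.1520
σ²=wᵀΣw=λ₁·μ_p+λ₂ = 0.448236·0.152 + -0.044949 = 0.023183 ≈ 0.0232


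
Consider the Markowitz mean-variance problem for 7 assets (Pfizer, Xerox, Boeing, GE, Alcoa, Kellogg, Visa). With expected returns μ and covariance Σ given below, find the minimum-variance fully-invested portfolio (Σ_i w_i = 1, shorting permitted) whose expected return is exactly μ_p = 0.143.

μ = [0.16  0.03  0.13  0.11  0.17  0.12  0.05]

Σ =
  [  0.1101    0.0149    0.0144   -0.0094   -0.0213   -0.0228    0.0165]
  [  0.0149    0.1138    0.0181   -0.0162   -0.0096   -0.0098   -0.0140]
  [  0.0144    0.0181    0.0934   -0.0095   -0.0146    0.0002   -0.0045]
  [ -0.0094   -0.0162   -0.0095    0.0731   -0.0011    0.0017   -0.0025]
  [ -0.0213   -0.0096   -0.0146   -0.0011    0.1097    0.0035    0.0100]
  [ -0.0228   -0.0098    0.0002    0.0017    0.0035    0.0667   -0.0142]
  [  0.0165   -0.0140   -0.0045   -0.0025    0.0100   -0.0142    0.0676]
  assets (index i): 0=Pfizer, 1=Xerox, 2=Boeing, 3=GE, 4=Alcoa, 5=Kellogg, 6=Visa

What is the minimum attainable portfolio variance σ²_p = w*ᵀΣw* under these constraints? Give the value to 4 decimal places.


g=Σ⁻¹μ = [2.2003  0.5239  1.5217  2.0972  2.0964  2.6154  0.7292]
h=Σ⁻¹𝟙 = [11.8049  13.8080  10.9655  19.9688  11.7251  24.0636  19.5599]
a=μᵀg=1.502961  b=𝟙ᵀg=11.784002  c=𝟙ᵀh=111.895801  D=ac−b²=29.312336
λ₁=(c·0.143−b)/D = (111.895801·0.143−11.784002)/29.312336 = 0.143868
λ₂=(a−b·0.143)/D = (1.502961−11.784002·0.143)/29.312336 = -0.006214
w* = 0.143868·g + -0.006214·h:
  w_0 = 0.143868·2.2003 + -0.006214·11.8049 = 0.2432  (Pfizer)
  w_1 = 0.143868·0.5239 + -0.006214·13.8080 = -0.0104  (Xerox)
  w_2 = 0.143868·1.5217 + -0.006214·10.9655 = 0.1508  (Boeing)
  w_3 = 0.143868·2.0972 + -0.006214·19.9688 = 0.1776  (GE)
  w_4 = 0.143868·2.0964 + -0.006214·11.7251 = 0.2287  (Alcoa)
  w_5 = 0.143868·2.6154 + -0.006214·24.0636 = 0.2267  (Kellogg)
  w_6 = 0.143868·0.7292 + -0.006214·19.5599 = -0.0166  (Visa)
Σw_i=1.0000  μᵀw=0.1430
σ²=wᵀΣw=λ₁·μ_p+λ₂ = 0.143868·0.143 + -0.006214 = 0.014359 ≈ 0.0144

0.0144


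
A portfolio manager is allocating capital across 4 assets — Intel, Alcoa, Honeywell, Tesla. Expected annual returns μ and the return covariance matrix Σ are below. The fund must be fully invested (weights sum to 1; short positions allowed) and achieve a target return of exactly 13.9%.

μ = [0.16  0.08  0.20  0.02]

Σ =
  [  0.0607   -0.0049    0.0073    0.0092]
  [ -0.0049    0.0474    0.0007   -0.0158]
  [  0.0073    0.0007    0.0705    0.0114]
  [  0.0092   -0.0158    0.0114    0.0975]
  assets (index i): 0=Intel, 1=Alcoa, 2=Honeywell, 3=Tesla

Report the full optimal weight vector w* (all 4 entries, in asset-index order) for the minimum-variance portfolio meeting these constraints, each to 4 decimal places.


x=Σ⁻¹μ = [2.4841  1.8996  2.5642  -0.0213]
y=Σ⁻¹𝟙 = [15.5660  26.5089  10.3902  11.8686]
a=μᵀx=1.061846  b=𝟙ᵀx=6.926685  c=𝟙ᵀy=64.333695  D=ac−b²=20.333518
λ₁=(c·0.139−b)/D = (64.333695·0.139−6.926685)/20.333518 = 0.099132
λ₂=(a−b·0.139)/D = (1.061846−6.926685·0.139)/20.333518 = 0.004871
w* = 0.099132·x + 0.004871·y:
  w_0 = 0.099132·2.4841 + 0.004871·15.5660 = 0.3221  (Intel)
  w_1 = 0.099132·1.8996 + 0.004871·26.5089 = 0.3174  (Alcoa)
  w_2 = 0.099132·2.5642 + 0.004871·10.3902 = 0.3048  (Honeywell)
  w_3 = 0.099132·-0.0213 + 0.004871·11.8686 = 0.0557  (Tesla)
Σw_i=1.0000  μᵀw=0.1390
σ²=wᵀΣw=λ₁·μ_p+λ₂ = 0.099132·0.139 + 0.004871 = 0.018650 ≈ 0.0186

0.3221  0.3174  0.3048  0.0557


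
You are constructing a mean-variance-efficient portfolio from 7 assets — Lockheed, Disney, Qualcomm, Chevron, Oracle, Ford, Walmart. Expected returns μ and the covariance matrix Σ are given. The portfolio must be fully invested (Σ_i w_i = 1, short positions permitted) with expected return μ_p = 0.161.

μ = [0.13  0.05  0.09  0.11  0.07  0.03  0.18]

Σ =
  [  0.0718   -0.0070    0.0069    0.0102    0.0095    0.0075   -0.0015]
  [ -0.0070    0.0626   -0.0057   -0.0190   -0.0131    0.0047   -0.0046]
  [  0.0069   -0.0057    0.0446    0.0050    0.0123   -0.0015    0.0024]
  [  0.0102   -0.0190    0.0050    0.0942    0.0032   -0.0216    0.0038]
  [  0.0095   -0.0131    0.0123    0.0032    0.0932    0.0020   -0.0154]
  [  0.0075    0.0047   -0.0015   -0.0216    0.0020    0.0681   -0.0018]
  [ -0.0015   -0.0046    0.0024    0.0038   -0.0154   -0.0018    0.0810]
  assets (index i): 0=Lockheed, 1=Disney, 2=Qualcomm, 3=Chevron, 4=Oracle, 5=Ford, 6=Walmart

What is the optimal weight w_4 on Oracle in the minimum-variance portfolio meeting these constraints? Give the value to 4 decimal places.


u=Σ⁻¹μ = [1.5142  1.8441  1.4840  1.3080  1.0074  0.6294  2.4552]
v=Σ⁻¹𝟙 = [9.0859  26.2876  18.7612  16.9440  12.6134  17.6948  15.4473]
a=μᵀu=1.097817  b=𝟙ᵀu=10.242197  c=𝟙ᵀv=116.834236  D=ac−b²=23.360073
λ₁=(c·0.161−b)/D = (116.834236·0.161−10.242197)/23.360073 = 0.366785
λ₂=(a−b·0.161)/D = (1.097817−10.242197·0.161)/23.360073 = -0.023595
w* = 0.366785·u + -0.023595·v:
  w_0 = 0.366785·1.5142 + -0.023595·9.0859 = 0.3410  (Lockheed)
  w_1 = 0.366785·1.8441 + -0.023595·26.2876 = 0.0561  (Disney)
  w_2 = 0.366785·1.4840 + -0.023595·18.7612 = 0.1016  (Qualcomm)
  w_3 = 0.366785·1.3080 + -0.023595·16.9440 = 0.0800  (Chevron)
  w_4 = 0.366785·1.0074 + -0.023595·12.6134 = 0.0719  (Oracle)
  w_5 = 0.366785·0.6294 + -0.023595·17.6948 = -0.1867  (Ford)
  w_6 = 0.366785·2.4552 + -0.023595·15.4473 = 0.5360  (Walmart)
Σw_i=1.0000  μᵀw=0.1610
σ²=wᵀΣw=λ₁·μ_p+λ₂ = 0.366785·0.161 + -0.023595 = 0.035458 ≈ 0.0355

0.0719


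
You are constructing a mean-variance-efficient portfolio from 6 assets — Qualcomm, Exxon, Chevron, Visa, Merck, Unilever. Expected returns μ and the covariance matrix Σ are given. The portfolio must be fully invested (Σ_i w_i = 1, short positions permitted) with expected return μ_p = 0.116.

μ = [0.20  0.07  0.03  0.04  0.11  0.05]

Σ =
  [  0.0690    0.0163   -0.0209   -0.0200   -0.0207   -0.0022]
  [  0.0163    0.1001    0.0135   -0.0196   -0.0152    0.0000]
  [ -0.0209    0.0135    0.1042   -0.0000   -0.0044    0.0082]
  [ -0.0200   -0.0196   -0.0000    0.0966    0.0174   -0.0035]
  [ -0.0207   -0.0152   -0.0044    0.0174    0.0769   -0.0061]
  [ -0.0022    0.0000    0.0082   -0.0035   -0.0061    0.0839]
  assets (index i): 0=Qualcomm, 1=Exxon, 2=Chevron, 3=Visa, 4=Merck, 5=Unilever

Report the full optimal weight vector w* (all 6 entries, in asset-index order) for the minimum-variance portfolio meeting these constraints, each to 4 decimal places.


0.3606  0.0648  0.1210  0.1147  0.2364  0.1025

x=Σ⁻¹μ = [4.2018  0.4380  1.1175  0.9408  2.5644  0.8226]
y=Σ⁻¹𝟙 = [27.2403  9.7542  13.6177  14.7145  20.7793  13.4269]
a=μᵀx=1.265385  b=𝟙ᵀx=10.085024  c=𝟙ᵀy=99.532883  D=ac−b²=24.239734
λ₁=(c·0.116−b)/D = (99.532883·0.116−10.085024)/24.239734 = 0.060264
λ₂=(a−b·0.116)/D = (1.265385−10.085024·0.116)/24.239734 = 0.003941
w* = 0.060264·x + 0.003941·y:
  w_0 = 0.060264·4.2018 + 0.003941·27.2403 = 0.3606  (Qualcomm)
  w_1 = 0.060264·0.4380 + 0.003941·9.7542 = 0.0648  (Exxon)
  w_2 = 0.060264·1.1175 + 0.003941·13.6177 = 0.1210  (Chevron)
  w_3 = 0.060264·0.9408 + 0.003941·14.7145 = 0.1147  (Visa)
  w_4 = 0.060264·2.5644 + 0.003941·20.7793 = 0.2364  (Merck)
  w_5 = 0.060264·0.8226 + 0.003941·13.4269 = 0.1025  (Unilever)
Σw_i=1.0000  μᵀw=0.1160
σ²=wᵀΣw=λ₁·μ_p+λ₂ = 0.060264·0.116 + 0.003941 = 0.010931 ≈ 0.0109


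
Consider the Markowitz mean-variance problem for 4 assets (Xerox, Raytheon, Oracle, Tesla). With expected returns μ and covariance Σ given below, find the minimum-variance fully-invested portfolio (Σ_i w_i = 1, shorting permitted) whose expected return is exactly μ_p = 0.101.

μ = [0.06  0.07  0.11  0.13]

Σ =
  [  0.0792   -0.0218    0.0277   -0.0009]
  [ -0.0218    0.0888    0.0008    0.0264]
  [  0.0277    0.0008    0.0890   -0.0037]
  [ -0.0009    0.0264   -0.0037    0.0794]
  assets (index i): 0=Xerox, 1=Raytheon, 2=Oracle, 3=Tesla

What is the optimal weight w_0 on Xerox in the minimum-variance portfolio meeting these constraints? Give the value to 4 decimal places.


x=Σ⁻¹μ = [0.4967  0.4391  1.1419  1.5501]
y=Σ⁻¹𝟙 = [13.3984  11.7552  7.3419  9.1799]
a=μᵀx=0.387659  b=𝟙ᵀx=3.627765  c=𝟙ᵀy=41.675420  D=ac−b²=2.995169
λ₁=(c·0.101−b)/D = (41.675420·0.101−3.627765)/2.995169 = 0.194130
λ₂=(a−b·0.101)/D = (0.387659−3.627765·0.101)/2.995169 = 0.007096
w* = 0.194130·x + 0.007096·y:
  w_0 = 0.194130·0.4967 + 0.007096·13.3984 = 0.1915  (Xerox)
  w_1 = 0.194130·0.4391 + 0.007096·11.7552 = 0.1687  (Raytheon)
  w_2 = 0.194130·1.1419 + 0.007096·7.3419 = 0.2738  (Oracle)
  w_3 = 0.194130·1.5501 + 0.007096·9.1799 = 0.3661  (Tesla)
Σw_i=1.0000  μᵀw=0.1010
σ²=wᵀΣw=λ₁·μ_p+λ₂ = 0.194130·0.101 + 0.007096 = 0.026703 ≈ 0.0267

0.1915


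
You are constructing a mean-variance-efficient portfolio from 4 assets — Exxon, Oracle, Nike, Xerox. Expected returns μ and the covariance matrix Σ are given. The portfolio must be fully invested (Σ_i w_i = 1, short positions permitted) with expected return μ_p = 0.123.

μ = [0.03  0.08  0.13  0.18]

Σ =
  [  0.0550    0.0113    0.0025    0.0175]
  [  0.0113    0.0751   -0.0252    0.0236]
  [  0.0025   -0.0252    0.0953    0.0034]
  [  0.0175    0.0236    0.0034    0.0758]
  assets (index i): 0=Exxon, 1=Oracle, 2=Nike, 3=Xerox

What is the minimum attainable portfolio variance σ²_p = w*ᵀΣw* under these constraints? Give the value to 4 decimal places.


0.0254

u=Σ⁻¹μ = [-0.3934  0.9932  1.5626  2.0862]
v=Σ⁻¹𝟙 = [12.9779  14.3817  13.7737  5.1009]
a=μᵀu=0.646309  b=𝟙ᵀu=4.248611  c=𝟙ᵀv=46.234194  D=ac−b²=11.830886
λ₁=(c·0.123−b)/D = (46.234194·0.123−4.248611)/11.830886 = 0.121563
λ₂=(a−b·0.123)/D = (0.646309−4.248611·0.123)/11.830886 = 0.010458
w* = 0.121563·u + 0.010458·v:
  w_0 = 0.121563·-0.3934 + 0.010458·12.9779 = 0.0879  (Exxon)
  w_1 = 0.121563·0.9932 + 0.010458·14.3817 = 0.2711  (Oracle)
  w_2 = 0.121563·1.5626 + 0.010458·13.7737 = 0.3340  (Nike)
  w_3 = 0.121563·2.0862 + 0.010458·5.1009 = 0.3069  (Xerox)
Σw_i=1.0000  μᵀw=0.1230
σ²=wᵀΣw=λ₁·μ_p+λ₂ = 0.121563·0.123 + 0.010458 = 0.025410 ≈ 0.0254


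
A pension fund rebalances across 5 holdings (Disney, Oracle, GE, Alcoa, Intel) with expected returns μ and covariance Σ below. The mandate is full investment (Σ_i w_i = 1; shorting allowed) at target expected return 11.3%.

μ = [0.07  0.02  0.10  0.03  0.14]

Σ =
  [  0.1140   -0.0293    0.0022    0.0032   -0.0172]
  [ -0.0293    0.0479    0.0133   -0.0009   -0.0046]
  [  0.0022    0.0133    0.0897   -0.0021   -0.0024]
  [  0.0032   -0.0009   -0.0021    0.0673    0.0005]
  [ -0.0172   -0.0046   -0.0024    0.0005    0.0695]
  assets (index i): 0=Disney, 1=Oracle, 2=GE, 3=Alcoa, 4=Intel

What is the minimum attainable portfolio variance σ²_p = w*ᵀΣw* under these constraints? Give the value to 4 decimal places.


g=Σ⁻¹μ = [1.2441  1.1449  0.9893  0.4147  2.4292]
h=Σ⁻¹𝟙 = [20.2018  33.7702  6.5644  14.3932  21.7464]
a=μᵀg=0.561446  b=𝟙ᵀg=6.222257  c=𝟙ᵀh=96.675941  D=ac−b²=15.561816
λ₁=(c·0.113−b)/D = (96.675941·0.113−6.222257)/15.561816 = 0.302158
λ₂=(a−b·0.113)/D = (0.561446−6.222257·0.113)/15.561816 = -0.009104
w* = 0.302158·g + -0.009104·h:
  w_0 = 0.302158·1.2441 + -0.009104·20.2018 = 0.1920  (Disney)
  w_1 = 0.302158·1.1449 + -0.009104·33.7702 = 0.0385  (Oracle)
  w_2 = 0.302158·0.9893 + -0.009104·6.5644 = 0.2392  (GE)
  w_3 = 0.302158·0.4147 + -0.009104·14.3932 = -0.0057  (Alcoa)
  w_4 = 0.302158·2.4292 + -0.009104·21.7464 = 0.5360  (Intel)
Σw_i=1.0000  μᵀw=0.1130
σ²=wᵀΣw=λ₁·μ_p+λ₂ = 0.302158·0.113 + -0.009104 = 0.025040 ≈ 0.0250

0.0250


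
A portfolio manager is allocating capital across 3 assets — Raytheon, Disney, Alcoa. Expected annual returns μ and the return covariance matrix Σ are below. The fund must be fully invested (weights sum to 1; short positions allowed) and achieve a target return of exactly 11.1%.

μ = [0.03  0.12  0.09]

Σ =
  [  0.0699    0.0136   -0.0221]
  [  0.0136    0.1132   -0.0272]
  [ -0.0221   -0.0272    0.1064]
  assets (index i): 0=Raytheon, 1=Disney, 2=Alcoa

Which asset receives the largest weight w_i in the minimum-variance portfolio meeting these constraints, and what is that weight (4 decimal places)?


x=Σ⁻¹μ = [0.5871  1.3021  1.3007]
y=Σ⁻¹𝟙 = [17.2101  10.5303  15.6651]
a=μᵀx=0.290920  b=𝟙ᵀx=3.189804  c=𝟙ᵀy=43.405558  D=ac−b²=2.452688
λ₁=(c·0.111−b)/D = (43.405558·0.111−3.189804)/2.452688 = 0.663849
λ₂=(a−b·0.111)/D = (0.290920−3.189804·0.111)/2.452688 = -0.025747
w* = 0.663849·x + -0.025747·y:
  w_0 = 0.663849·0.5871 + -0.025747·17.2101 = -0.0534  (Raytheon)
  w_1 = 0.663849·1.3021 + -0.025747·10.5303 = 0.5933  (Disney)
  w_2 = 0.663849·1.3007 + -0.025747·15.6651 = 0.4601  (Alcoa)
Σw_i=1.0000  μᵀw=0.1110
σ²=wᵀΣw=λ₁·μ_p+λ₂ = 0.663849·0.111 + -0.025747 = 0.047941 ≈ 0.0479

Disney (0.5933)


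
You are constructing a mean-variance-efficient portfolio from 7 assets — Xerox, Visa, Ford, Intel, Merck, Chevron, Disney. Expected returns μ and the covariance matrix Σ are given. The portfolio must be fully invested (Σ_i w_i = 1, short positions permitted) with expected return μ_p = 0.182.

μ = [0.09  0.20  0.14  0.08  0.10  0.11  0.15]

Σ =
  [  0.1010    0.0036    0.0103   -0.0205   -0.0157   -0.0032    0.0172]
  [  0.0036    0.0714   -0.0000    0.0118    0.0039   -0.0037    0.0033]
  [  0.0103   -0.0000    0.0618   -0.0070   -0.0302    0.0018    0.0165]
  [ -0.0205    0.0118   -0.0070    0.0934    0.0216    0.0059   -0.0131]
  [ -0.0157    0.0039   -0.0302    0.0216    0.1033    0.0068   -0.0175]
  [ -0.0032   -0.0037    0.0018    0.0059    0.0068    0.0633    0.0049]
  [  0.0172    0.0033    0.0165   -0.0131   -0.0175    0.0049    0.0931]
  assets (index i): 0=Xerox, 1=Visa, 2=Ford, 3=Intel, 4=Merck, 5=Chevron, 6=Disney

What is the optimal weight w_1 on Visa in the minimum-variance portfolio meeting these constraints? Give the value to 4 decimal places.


0.5729

x=Σ⁻¹μ = [0.7504  2.5950  2.6919  0.5651  1.7625  1.5132  1.2346]
y=Σ⁻¹𝟙 = [10.8280  11.2743  20.3851  9.9773  15.3134  13.2058  8.3155]
a=μᵀx=1.536510  b=𝟙ᵀx=11.112795  c=𝟙ᵀy=89.299540  D=ac−b²=13.715376
λ₁=(c·0.182−b)/D = (89.299540·0.182−11.112795)/13.715376 = 0.374742
λ₂=(a−b·0.182)/D = (1.536510−11.112795·0.182)/13.715376 = -0.035436
w* = 0.374742·x + -0.035436·y:
  w_0 = 0.374742·0.7504 + -0.035436·10.8280 = -0.1025  (Xerox)
  w_1 = 0.374742·2.5950 + -0.035436·11.2743 = 0.5729  (Visa)
  w_2 = 0.374742·2.6919 + -0.035436·20.3851 = 0.2864  (Ford)
  w_3 = 0.374742·0.5651 + -0.035436·9.9773 = -0.1418  (Intel)
  w_4 = 0.374742·1.7625 + -0.035436·15.3134 = 0.1178  (Merck)
  w_5 = 0.374742·1.5132 + -0.035436·13.2058 = 0.0991  (Chevron)
  w_6 = 0.374742·1.2346 + -0.035436·8.3155 = 0.1680  (Disney)
Σw_i=1.0000  μᵀw=0.1820
σ²=wᵀΣw=λ₁·μ_p+λ₂ = 0.374742·0.182 + -0.035436 = 0.032767 ≈ 0.0328


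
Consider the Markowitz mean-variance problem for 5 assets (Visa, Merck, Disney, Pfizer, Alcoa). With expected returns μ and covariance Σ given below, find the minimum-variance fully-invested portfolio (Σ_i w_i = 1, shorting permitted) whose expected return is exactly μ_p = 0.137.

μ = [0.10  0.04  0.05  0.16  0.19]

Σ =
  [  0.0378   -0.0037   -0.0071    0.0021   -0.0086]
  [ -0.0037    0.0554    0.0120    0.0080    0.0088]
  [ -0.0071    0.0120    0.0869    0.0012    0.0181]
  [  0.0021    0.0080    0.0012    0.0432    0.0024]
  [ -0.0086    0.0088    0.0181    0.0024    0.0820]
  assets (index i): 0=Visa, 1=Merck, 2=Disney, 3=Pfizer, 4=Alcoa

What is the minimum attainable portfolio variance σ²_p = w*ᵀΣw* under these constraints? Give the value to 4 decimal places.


g=Σ⁻¹μ = [3.0687  -0.0174  0.2643  3.4125  2.4826]
h=Σ⁻¹𝟙 = [31.1557  13.6276  9.5539  18.2136  11.3583]
a=μᵀg=1.337072  b=𝟙ᵀg=9.210622  c=𝟙ᵀh=83.909106  D=ac−b²=27.356922
λ₁=(c·0.137−b)/D = (83.909106·0.137−9.210622)/27.356922 = 0.083523
λ₂=(a−b·0.137)/D = (1.337072−9.210622·0.137)/27.356922 = 0.002749
w* = 0.083523·g + 0.002749·h:
  w_0 = 0.083523·3.0687 + 0.002749·31.1557 = 0.3420  (Visa)
  w_1 = 0.083523·-0.0174 + 0.002749·13.6276 = 0.0360  (Merck)
  w_2 = 0.083523·0.2643 + 0.002749·9.5539 = 0.0483  (Disney)
  w_3 = 0.083523·3.4125 + 0.002749·18.2136 = 0.3351  (Pfizer)
  w_4 = 0.083523·2.4826 + 0.002749·11.3583 = 0.2386  (Alcoa)
Σw_i=1.0000  μᵀw=0.1370
σ²=wᵀΣw=λ₁·μ_p+λ₂ = 0.083523·0.137 + 0.002749 = 0.014192 ≈ 0.0142

0.0142


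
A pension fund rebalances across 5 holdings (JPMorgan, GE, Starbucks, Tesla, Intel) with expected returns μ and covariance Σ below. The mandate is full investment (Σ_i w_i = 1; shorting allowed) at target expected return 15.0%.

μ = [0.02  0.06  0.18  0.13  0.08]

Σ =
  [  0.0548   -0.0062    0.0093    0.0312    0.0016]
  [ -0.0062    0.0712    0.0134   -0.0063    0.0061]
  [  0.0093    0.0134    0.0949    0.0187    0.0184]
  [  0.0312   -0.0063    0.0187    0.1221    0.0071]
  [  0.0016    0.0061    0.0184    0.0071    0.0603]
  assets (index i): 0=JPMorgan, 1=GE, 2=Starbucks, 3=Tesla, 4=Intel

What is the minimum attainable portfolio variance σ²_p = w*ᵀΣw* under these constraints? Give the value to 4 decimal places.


0.0472

p=Σ⁻¹μ = [-0.3749  0.5403  1.5410  0.9114  0.7045]
q=Σ⁻¹𝟙 = [16.9718  13.9814  3.7007  3.2398  13.2084]
a=μᵀp=0.477140  b=𝟙ᵀp=3.322285  c=𝟙ᵀq=51.102008  D=ac−b²=13.345256
λ₁=(c·0.150−b)/D = (51.102008·0.150−3.322285)/13.345256 = 0.325435
λ₂=(a−b·0.150)/D = (0.477140−3.322285·0.150)/13.345256 = -0.001589
w* = 0.325435·p + -0.001589·q:
  w_0 = 0.325435·-0.3749 + -0.001589·16.9718 = -0.1490  (JPMorgan)
  w_1 = 0.325435·0.5403 + -0.001589·13.9814 = 0.1536  (GE)
  w_2 = 0.325435·1.5410 + -0.001589·3.7007 = 0.4956  (Starbucks)
  w_3 = 0.325435·0.9114 + -0.001589·3.2398 = 0.2915  (Tesla)
  w_4 = 0.325435·0.7045 + -0.001589·13.2084 = 0.2083  (Intel)
Σw_i=1.0000  μᵀw=0.1500
σ²=wᵀΣw=λ₁·μ_p+λ₂ = 0.325435·0.150 + -0.001589 = 0.047227 ≈ 0.0472


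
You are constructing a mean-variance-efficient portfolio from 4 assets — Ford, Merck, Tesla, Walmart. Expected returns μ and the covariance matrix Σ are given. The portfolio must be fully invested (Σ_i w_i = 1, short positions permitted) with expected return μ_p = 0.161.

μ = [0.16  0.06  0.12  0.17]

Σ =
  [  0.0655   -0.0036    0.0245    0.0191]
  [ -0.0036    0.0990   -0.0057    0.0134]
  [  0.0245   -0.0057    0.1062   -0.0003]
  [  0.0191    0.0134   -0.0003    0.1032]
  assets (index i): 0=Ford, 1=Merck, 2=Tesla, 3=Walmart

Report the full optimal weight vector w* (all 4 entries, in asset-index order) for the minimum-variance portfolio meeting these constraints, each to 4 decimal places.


0.5137  -0.0245  0.1312  0.3796

u=Σ⁻¹μ = [1.8350  0.5477  0.7395  1.2387]
v=Σ⁻¹𝟙 = [11.2123  10.0776  7.3883  6.3277]
a=μᵀu=0.625787  b=𝟙ᵀu=4.360939  c=𝟙ᵀv=35.005988  D=ac−b²=2.888491
λ₁=(c·0.161−b)/D = (35.005988·0.161−4.360939)/2.888491 = 0.441416
λ₂=(a−b·0.161)/D = (0.625787−4.360939·0.161)/2.888491 = -0.026424
w* = 0.441416·u + -0.026424·v:
  w_0 = 0.441416·1.8350 + -0.026424·11.2123 = 0.5137  (Ford)
  w_1 = 0.441416·0.5477 + -0.026424·10.0776 = -0.0245  (Merck)
  w_2 = 0.441416·0.7395 + -0.026424·7.3883 = 0.1312  (Tesla)
  w_3 = 0.441416·1.2387 + -0.026424·6.3277 = 0.3796  (Walmart)
Σw_i=1.0000  μᵀw=0.1610
σ²=wᵀΣw=λ₁·μ_p+λ₂ = 0.441416·0.161 + -0.026424 = 0.044644 ≈ 0.0446


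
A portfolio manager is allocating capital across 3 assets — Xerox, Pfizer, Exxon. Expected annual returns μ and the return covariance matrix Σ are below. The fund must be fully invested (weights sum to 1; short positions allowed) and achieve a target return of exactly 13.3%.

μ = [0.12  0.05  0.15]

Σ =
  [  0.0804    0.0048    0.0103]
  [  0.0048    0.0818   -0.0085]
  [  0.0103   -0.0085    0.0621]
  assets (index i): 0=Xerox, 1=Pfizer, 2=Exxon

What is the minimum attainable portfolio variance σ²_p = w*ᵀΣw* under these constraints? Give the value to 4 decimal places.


g=Σ⁻¹μ = [1.1467  0.7864  2.3329]
h=Σ⁻¹𝟙 = [9.5455  13.3637  16.3490]
a=μᵀg=0.526860  b=𝟙ᵀg=4.265994  c=𝟙ᵀh=39.258177  D=ac−b²=2.484859
λ₁=(c·0.133−b)/D = (39.258177·0.133−4.265994)/2.484859 = 0.384466
λ₂=(a−b·0.133)/D = (0.526860−4.265994·0.133)/2.484859 = -0.016306
w* = 0.384466·g + -0.016306·h:
  w_0 = 0.384466·1.1467 + -0.016306·9.5455 = 0.2852  (Xerox)
  w_1 = 0.384466·0.7864 + -0.016306·13.3637 = 0.0844  (Pfizer)
  w_2 = 0.384466·2.3329 + -0.016306·16.3490 = 0.6303  (Exxon)
Σw_i=1.0000  μᵀw=0.1330
σ²=wᵀΣw=λ₁·μ_p+λ₂ = 0.384466·0.133 + -0.016306 = 0.034828 ≈ 0.0348

0.0348


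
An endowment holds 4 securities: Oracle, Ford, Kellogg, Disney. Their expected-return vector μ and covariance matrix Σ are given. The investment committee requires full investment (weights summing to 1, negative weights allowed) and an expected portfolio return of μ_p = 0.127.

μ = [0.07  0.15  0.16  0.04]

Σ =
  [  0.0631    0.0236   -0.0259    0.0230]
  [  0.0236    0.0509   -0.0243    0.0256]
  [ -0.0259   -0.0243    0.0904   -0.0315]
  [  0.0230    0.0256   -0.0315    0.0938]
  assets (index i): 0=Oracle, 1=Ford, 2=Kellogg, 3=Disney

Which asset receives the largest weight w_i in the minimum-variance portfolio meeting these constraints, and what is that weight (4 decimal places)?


Kellogg (0.3627)

p=Σ⁻¹μ = [0.8494  3.9566  3.1445  0.1943]
q=Σ⁻¹𝟙 = [14.9027  19.2289  23.9114  9.7888]
a=μᵀp=1.163851  b=𝟙ᵀp=8.144892  c=𝟙ᵀq=67.831738  D=ac−b²=12.606740
λ₁=(c·0.127−b)/D = (67.831738·0.127−8.144892)/12.606740 = 0.037261
λ₂=(a−b·0.127)/D = (1.163851−8.144892·0.127)/12.606740 = 0.010268
w* = 0.037261·p + 0.010268·q:
  w_0 = 0.037261·0.8494 + 0.010268·14.9027 = 0.1847  (Oracle)
  w_1 = 0.037261·3.9566 + 0.010268·19.2289 = 0.3449  (Ford)
  w_2 = 0.037261·3.1445 + 0.010268·23.9114 = 0.3627  (Kellogg)
  w_3 = 0.037261·0.1943 + 0.010268·9.7888 = 0.1078  (Disney)
Σw_i=1.0000  μᵀw=0.1270
σ²=wᵀΣw=λ₁·μ_p+λ₂ = 0.037261·0.127 + 0.010268 = 0.015000 ≈ 0.0150


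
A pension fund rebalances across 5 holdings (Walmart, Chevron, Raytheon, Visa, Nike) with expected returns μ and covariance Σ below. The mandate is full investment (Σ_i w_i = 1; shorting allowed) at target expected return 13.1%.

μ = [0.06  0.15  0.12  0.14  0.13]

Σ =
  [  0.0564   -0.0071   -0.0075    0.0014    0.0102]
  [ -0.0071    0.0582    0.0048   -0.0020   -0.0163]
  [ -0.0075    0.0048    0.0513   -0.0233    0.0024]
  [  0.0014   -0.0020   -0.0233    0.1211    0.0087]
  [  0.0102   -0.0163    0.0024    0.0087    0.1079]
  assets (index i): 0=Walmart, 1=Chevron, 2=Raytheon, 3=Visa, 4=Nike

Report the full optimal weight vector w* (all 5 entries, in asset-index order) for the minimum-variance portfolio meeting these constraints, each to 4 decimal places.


0.0645  0.3288  0.2817  0.1756  0.1494

u=Σ⁻¹μ = [1.5548  2.9424  2.9879  1.6681  1.3014]
v=Σ⁻¹𝟙 = [21.9095  20.5709  26.1567  12.7521  8.6942]
a=μᵀu=1.295904  b=𝟙ᵀu=10.454552  c=𝟙ᵀv=90.083407  D=ac−b²=7.441824
λ₁=(c·0.131−b)/D = (90.083407·0.131−10.454552)/7.441824 = 0.180920
λ₂=(a−b·0.131)/D = (1.295904−10.454552·0.131)/7.441824 = -0.009896
w* = 0.180920·u + -0.009896·v:
  w_0 = 0.180920·1.5548 + -0.009896·21.9095 = 0.0645  (Walmart)
  w_1 = 0.180920·2.9424 + -0.009896·20.5709 = 0.3288  (Chevron)
  w_2 = 0.180920·2.9879 + -0.009896·26.1567 = 0.2817  (Raytheon)
  w_3 = 0.180920·1.6681 + -0.009896·12.7521 = 0.1756  (Visa)
  w_4 = 0.180920·1.3014 + -0.009896·8.6942 = 0.1494  (Nike)
Σw_i=1.0000  μᵀw=0.1310
σ²=wᵀΣw=λ₁·μ_p+λ₂ = 0.180920·0.131 + -0.009896 = 0.013805 ≈ 0.0138


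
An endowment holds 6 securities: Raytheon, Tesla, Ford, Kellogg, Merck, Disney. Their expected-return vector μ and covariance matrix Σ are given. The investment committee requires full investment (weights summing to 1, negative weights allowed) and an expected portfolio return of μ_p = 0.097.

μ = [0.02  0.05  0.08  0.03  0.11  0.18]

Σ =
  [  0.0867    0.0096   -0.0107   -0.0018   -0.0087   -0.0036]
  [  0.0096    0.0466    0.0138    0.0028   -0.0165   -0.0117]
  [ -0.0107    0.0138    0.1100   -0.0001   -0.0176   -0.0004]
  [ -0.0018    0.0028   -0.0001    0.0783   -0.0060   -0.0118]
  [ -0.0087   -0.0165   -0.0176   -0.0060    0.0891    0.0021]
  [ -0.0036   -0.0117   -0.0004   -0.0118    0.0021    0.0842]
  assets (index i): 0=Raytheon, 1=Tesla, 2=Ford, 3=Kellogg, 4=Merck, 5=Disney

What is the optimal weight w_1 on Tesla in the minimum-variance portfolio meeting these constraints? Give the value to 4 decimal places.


u=Σ⁻¹μ = [0.4166  1.9593  0.8195  0.8389  1.7974  2.5045]
v=Σ⁻¹𝟙 = [12.9941  26.3540  10.3442  16.3842  20.0963  17.9381]
a=μᵀu=0.845536  b=𝟙ᵀu=8.336099  c=𝟙ᵀv=104.110925  D=ac−b²=18.538994
λ₁=(c·0.097−b)/D = (104.110925·0.097−8.336099)/18.538994 = 0.095079
λ₂=(a−b·0.097)/D = (0.845536−8.336099·0.097)/18.538994 = 0.001992
w* = 0.095079·u + 0.001992·v:
  w_0 = 0.095079·0.4166 + 0.001992·12.9941 = 0.0655  (Raytheon)
  w_1 = 0.095079·1.9593 + 0.001992·26.3540 = 0.2388  (Tesla)
  w_2 = 0.095079·0.8195 + 0.001992·10.3442 = 0.0985  (Ford)
  w_3 = 0.095079·0.8389 + 0.001992·16.3842 = 0.1124  (Kellogg)
  w_4 = 0.095079·1.7974 + 0.001992·20.0963 = 0.2109  (Merck)
  w_5 = 0.095079·2.5045 + 0.001992·17.9381 = 0.2739  (Disney)
Σw_i=1.0000  μᵀw=0.0970
σ²=wᵀΣw=λ₁·μ_p+λ₂ = 0.095079·0.097 + 0.001992 = 0.011215 ≈ 0.0112

0.2388
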